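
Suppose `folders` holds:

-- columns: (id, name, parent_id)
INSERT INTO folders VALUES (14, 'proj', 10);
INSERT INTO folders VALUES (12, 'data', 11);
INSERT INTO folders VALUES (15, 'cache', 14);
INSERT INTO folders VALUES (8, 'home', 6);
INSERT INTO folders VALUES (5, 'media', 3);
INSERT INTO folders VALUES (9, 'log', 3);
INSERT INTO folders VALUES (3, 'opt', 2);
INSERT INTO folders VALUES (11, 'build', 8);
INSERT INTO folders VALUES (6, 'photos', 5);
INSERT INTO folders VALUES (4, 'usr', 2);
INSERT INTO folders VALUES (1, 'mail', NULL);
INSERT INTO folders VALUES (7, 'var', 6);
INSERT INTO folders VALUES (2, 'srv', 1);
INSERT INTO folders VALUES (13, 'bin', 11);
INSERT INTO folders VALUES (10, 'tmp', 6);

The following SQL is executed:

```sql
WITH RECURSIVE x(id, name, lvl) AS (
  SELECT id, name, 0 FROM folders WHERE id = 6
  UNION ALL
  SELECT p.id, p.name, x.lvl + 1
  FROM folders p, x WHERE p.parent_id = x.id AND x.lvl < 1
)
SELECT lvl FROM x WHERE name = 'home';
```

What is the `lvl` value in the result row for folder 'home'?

Base: id=6 (photos) at lvl 0.
Iteration 1: rows with parent_id in {6} -> var (id 7, lvl 1), home (id 8, lvl 1), tmp (id 10, lvl 1).
Iteration 2: lvl < 1 fails for all current rows; recursion stops.

1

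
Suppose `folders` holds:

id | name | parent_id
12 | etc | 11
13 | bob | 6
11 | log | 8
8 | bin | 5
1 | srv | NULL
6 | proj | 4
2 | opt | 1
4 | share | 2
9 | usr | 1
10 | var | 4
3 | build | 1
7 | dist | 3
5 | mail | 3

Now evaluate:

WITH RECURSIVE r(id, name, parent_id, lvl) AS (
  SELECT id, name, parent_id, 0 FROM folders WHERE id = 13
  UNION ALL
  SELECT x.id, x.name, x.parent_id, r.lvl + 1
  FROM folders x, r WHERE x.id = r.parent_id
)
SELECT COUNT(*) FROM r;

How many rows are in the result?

5

Base: id=13 (bob), parent_id=6, lvl 0.
Iteration 1: join on id=6 -> proj (id 6, parent_id=4, lvl 1).
Iteration 2: join on id=4 -> share (id 4, parent_id=2, lvl 2).
Iteration 3: join on id=2 -> opt (id 2, parent_id=1, lvl 3).
Iteration 4: join on id=1 -> srv (id 1, parent_id=NULL, lvl 4).
Iteration 5: parent_id is NULL; no match; recursion stops.
Total rows emitted: 5.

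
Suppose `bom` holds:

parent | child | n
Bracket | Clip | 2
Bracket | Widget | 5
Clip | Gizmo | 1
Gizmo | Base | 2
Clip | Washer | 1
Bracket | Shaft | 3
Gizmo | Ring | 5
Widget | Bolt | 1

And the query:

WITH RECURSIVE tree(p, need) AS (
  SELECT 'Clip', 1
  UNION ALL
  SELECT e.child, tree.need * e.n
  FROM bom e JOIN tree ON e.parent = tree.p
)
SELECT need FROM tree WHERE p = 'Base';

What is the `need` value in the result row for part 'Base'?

Base: (Clip, need=1).
Iteration 1: components of {Clip} -> Gizmo = 1*1 = 1, Washer = 1*1 = 1.
Iteration 2: components of {Gizmo,Washer} -> Base = 1*2 = 2, Ring = 1*5 = 5.
Iteration 3: no further components; recursion stops.

2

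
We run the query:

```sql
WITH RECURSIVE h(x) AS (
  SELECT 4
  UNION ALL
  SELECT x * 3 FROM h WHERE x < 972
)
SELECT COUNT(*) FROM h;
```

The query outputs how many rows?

Base: x=4.
Iteration 1: 4 < 972 holds -> x = 4 * 3 = 12.
Iteration 2: 12 < 972 holds -> x = 12 * 3 = 36.
Iteration 3: 36 < 972 holds -> x = 36 * 3 = 108.
Iteration 4: 108 < 972 holds -> x = 108 * 3 = 324.
Iteration 5: 324 < 972 holds -> x = 324 * 3 = 972.
Iteration 6: 972 < 972 fails; recursion stops.
Total rows emitted: 6.

6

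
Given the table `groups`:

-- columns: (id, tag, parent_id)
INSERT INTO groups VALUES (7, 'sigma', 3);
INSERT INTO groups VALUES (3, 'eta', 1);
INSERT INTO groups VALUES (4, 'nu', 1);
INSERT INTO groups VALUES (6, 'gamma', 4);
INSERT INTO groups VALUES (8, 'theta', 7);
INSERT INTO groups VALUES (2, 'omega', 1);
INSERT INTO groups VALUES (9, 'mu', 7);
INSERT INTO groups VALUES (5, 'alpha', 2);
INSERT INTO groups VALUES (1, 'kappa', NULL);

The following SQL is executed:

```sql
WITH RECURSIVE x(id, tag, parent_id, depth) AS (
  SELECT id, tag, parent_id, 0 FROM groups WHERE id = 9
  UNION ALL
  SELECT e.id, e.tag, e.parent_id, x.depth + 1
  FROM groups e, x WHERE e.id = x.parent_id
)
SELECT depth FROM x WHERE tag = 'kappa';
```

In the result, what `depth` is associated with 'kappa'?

Base: id=9 (mu), parent_id=7, depth 0.
Iteration 1: join on id=7 -> sigma (id 7, parent_id=3, depth 1).
Iteration 2: join on id=3 -> eta (id 3, parent_id=1, depth 2).
Iteration 3: join on id=1 -> kappa (id 1, parent_id=NULL, depth 3).
Iteration 4: parent_id is NULL; no match; recursion stops.

3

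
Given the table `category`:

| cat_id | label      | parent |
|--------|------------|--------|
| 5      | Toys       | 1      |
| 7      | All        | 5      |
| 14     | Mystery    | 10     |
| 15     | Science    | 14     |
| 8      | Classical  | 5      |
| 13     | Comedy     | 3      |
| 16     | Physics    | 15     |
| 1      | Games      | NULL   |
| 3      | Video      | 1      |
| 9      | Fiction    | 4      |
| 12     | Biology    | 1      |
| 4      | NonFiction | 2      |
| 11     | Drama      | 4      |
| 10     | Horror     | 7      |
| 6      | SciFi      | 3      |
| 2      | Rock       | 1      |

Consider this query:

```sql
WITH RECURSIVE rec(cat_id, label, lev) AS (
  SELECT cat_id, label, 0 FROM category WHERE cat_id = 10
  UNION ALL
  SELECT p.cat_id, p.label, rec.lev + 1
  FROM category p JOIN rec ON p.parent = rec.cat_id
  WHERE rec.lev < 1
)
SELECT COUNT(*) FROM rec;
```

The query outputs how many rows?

2

Base: cat_id=10 (Horror) at lev 0.
Iteration 1: rows with parent in {10} -> Mystery (id 14, lev 1).
Iteration 2: lev < 1 fails for all current rows; recursion stops.
Total rows emitted: 2.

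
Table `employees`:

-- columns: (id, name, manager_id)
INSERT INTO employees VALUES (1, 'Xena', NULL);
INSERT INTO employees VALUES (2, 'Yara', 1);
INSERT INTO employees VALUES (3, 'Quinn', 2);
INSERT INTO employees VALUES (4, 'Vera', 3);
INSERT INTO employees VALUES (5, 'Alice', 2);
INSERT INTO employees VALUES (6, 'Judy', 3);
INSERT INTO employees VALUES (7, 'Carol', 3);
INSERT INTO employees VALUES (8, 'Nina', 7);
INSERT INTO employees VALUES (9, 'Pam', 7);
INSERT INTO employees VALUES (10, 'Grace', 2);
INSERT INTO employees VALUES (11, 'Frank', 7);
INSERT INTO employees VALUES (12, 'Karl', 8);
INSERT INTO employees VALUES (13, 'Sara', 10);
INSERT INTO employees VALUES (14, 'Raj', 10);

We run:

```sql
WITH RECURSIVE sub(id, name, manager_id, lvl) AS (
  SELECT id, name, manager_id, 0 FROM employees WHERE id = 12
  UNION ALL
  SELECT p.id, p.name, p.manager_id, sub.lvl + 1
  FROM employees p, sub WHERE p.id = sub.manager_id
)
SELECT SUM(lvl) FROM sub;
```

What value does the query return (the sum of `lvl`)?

15

Base: id=12 (Karl), manager_id=8, lvl 0.
Iteration 1: join on id=8 -> Nina (id 8, manager_id=7, lvl 1).
Iteration 2: join on id=7 -> Carol (id 7, manager_id=3, lvl 2).
Iteration 3: join on id=3 -> Quinn (id 3, manager_id=2, lvl 3).
Iteration 4: join on id=2 -> Yara (id 2, manager_id=1, lvl 4).
Iteration 5: join on id=1 -> Xena (id 1, manager_id=NULL, lvl 5).
Iteration 6: manager_id is NULL; no match; recursion stops.
SUM(lvl) = 0 + 1 + 2 + 3 + 4 + 5 = 15.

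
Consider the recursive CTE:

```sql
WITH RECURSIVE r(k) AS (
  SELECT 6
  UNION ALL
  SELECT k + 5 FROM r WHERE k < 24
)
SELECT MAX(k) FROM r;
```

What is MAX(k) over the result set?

26

Base: k=6.
Iteration 1: 6 < 24 holds -> k = 6 + 5 = 11.
Iteration 2: 11 < 24 holds -> k = 11 + 5 = 16.
Iteration 3: 16 < 24 holds -> k = 16 + 5 = 21.
Iteration 4: 21 < 24 holds -> k = 21 + 5 = 26.
Iteration 5: 26 < 24 fails; recursion stops.
k values: 6, 11, 16, 21, 26; the maximum is 26.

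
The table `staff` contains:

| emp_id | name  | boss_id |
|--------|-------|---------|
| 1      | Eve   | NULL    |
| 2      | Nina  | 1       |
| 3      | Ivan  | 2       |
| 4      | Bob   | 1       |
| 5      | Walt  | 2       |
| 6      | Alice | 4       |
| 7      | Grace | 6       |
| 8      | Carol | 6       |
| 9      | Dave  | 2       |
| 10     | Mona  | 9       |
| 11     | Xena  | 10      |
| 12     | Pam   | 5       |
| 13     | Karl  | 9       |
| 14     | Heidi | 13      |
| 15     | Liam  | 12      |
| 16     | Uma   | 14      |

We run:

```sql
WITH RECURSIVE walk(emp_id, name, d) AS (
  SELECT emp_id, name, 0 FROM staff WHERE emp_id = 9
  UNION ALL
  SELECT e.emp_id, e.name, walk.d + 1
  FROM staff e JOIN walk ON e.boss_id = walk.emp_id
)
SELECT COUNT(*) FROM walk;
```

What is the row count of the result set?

Base: emp_id=9 (Dave) at d 0.
Iteration 1: rows with boss_id in {9} -> Mona (id 10, d 1), Karl (id 13, d 1).
Iteration 2: rows with boss_id in {10,13} -> Xena (id 11, d 2), Heidi (id 14, d 2).
Iteration 3: rows with boss_id in {11,14} -> Uma (id 16, d 3).
Iteration 4: no rows with boss_id in {16}; recursion stops.
Total rows emitted: 6.

6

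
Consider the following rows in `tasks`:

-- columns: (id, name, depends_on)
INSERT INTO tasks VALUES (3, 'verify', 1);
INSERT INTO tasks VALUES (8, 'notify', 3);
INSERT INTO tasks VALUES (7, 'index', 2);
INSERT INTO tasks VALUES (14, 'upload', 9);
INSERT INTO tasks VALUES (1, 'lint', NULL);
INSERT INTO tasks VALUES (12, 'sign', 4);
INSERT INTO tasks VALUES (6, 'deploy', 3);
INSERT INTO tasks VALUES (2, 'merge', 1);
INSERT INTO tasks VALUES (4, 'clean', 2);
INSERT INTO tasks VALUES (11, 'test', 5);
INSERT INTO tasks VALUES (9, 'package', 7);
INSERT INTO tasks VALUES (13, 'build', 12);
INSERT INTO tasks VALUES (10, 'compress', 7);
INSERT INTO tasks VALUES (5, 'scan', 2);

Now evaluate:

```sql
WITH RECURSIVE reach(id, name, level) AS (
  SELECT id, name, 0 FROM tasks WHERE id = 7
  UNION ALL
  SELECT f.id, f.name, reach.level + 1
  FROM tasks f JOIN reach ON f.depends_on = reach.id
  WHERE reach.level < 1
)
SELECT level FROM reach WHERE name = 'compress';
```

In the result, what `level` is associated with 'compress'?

Base: id=7 (index) at level 0.
Iteration 1: rows with depends_on in {7} -> package (id 9, level 1), compress (id 10, level 1).
Iteration 2: level < 1 fails for all current rows; recursion stops.

1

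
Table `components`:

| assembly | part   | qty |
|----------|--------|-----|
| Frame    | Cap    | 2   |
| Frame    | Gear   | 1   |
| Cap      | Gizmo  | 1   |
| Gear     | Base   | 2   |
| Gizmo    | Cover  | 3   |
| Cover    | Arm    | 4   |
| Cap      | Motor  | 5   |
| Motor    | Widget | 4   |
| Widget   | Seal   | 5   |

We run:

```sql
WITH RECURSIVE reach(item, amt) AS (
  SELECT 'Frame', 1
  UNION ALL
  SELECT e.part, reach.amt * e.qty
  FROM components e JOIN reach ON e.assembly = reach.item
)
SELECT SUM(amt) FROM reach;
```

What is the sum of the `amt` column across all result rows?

Base: (Frame, amt=1).
Iteration 1: components of {Frame} -> Cap = 1*2 = 2, Gear = 1*1 = 1.
Iteration 2: components of {Cap,Gear} -> Base = 1*2 = 2, Gizmo = 2*1 = 2, Motor = 2*5 = 10.
Iteration 3: components of {Base,Gizmo,Motor} -> Cover = 2*3 = 6, Widget = 10*4 = 40.
Iteration 4: components of {Cover,Widget} -> Arm = 6*4 = 24, Seal = 40*5 = 200.
Iteration 5: no further components; recursion stops.
SUM(amt) = 1 + 2 + 1 + 2 + 10 + 2 + 6 + 40 + 24 + 200 = 288.

288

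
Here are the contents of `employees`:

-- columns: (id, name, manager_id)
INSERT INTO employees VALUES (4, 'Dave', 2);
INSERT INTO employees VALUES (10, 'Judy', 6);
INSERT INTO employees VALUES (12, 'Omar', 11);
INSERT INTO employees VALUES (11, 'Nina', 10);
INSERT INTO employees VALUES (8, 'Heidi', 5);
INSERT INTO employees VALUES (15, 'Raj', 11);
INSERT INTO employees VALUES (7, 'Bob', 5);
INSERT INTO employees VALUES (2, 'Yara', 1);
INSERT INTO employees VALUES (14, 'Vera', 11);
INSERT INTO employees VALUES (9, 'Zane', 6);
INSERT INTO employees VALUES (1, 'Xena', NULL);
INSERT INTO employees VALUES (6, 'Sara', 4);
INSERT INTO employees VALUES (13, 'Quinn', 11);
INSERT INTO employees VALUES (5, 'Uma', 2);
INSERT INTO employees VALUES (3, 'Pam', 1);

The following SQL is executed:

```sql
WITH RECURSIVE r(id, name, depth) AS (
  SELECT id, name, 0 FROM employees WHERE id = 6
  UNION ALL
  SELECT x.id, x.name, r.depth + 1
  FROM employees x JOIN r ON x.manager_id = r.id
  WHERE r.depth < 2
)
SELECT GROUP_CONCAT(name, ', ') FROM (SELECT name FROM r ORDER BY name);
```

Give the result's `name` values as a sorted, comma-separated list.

Base: id=6 (Sara) at depth 0.
Iteration 1: rows with manager_id in {6} -> Zane (id 9, depth 1), Judy (id 10, depth 1).
Iteration 2: rows with manager_id in {9,10} -> Nina (id 11, depth 2).
Iteration 3: depth < 2 fails for all current rows; recursion stops.

Judy, Nina, Sara, Zane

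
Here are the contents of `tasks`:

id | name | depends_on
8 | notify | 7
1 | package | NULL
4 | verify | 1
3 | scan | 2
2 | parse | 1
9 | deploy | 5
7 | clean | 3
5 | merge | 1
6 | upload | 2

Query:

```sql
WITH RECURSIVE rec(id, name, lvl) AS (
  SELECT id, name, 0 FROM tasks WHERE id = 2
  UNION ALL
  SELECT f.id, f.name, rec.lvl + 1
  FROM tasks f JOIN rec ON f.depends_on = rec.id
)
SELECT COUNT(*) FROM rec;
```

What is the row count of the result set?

Base: id=2 (parse) at lvl 0.
Iteration 1: rows with depends_on in {2} -> scan (id 3, lvl 1), upload (id 6, lvl 1).
Iteration 2: rows with depends_on in {3,6} -> clean (id 7, lvl 2).
Iteration 3: rows with depends_on in {7} -> notify (id 8, lvl 3).
Iteration 4: no rows with depends_on in {8}; recursion stops.
Total rows emitted: 5.

5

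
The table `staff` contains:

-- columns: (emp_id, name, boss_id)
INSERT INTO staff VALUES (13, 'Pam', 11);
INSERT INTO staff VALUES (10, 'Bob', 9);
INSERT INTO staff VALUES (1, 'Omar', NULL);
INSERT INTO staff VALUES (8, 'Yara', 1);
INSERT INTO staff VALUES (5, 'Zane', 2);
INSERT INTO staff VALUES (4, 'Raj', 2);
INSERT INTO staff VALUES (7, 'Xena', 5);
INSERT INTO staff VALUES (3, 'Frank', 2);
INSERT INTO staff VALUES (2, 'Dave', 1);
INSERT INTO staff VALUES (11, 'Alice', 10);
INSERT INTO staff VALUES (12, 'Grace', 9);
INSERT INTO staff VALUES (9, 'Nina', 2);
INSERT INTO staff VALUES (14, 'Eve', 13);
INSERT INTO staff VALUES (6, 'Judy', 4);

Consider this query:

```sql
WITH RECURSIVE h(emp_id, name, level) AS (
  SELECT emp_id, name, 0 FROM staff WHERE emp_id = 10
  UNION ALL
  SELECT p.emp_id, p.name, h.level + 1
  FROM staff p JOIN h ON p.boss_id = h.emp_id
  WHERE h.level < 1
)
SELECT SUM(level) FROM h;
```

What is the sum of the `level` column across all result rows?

Base: emp_id=10 (Bob) at level 0.
Iteration 1: rows with boss_id in {10} -> Alice (id 11, level 1).
Iteration 2: level < 1 fails for all current rows; recursion stops.
SUM(level) = 0 + 1 = 1.

1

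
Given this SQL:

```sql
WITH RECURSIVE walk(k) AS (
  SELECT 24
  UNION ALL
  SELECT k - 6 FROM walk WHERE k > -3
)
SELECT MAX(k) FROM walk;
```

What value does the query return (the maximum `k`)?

Base: k=24.
Iteration 1: 24 > -3 holds -> k = 24 - 6 = 18.
Iteration 2: 18 > -3 holds -> k = 18 - 6 = 12.
Iteration 3: 12 > -3 holds -> k = 12 - 6 = 6.
Iteration 4: 6 > -3 holds -> k = 6 - 6 = 0.
Iteration 5: 0 > -3 holds -> k = 0 - 6 = -6.
Iteration 6: -6 > -3 fails; recursion stops.
k values: 24, 18, 12, 6, 0, -6; the maximum is 24.

24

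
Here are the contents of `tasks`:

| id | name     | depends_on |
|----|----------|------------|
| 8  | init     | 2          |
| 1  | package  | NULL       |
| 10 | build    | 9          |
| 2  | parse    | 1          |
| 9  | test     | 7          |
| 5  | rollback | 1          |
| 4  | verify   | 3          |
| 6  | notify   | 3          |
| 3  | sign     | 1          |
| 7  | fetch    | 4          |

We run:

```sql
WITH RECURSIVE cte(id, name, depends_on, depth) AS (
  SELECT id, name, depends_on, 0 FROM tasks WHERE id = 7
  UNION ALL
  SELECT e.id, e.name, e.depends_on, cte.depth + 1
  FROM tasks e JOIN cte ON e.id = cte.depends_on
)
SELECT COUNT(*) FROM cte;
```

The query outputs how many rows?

Base: id=7 (fetch), depends_on=4, depth 0.
Iteration 1: join on id=4 -> verify (id 4, depends_on=3, depth 1).
Iteration 2: join on id=3 -> sign (id 3, depends_on=1, depth 2).
Iteration 3: join on id=1 -> package (id 1, depends_on=NULL, depth 3).
Iteration 4: depends_on is NULL; no match; recursion stops.
Total rows emitted: 4.

4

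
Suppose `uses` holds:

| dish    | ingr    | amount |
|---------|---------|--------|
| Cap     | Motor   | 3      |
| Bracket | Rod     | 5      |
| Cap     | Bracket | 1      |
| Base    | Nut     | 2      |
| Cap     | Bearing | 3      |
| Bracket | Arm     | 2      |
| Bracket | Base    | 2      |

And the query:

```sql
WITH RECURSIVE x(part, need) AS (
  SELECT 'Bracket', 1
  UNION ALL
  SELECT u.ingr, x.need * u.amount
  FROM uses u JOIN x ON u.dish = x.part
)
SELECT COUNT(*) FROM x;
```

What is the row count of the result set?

Base: (Bracket, need=1).
Iteration 1: components of {Bracket} -> Arm = 1*2 = 2, Base = 1*2 = 2, Rod = 1*5 = 5.
Iteration 2: components of {Arm,Base,Rod} -> Nut = 2*2 = 4.
Iteration 3: no further components; recursion stops.
Total rows emitted: 5.

5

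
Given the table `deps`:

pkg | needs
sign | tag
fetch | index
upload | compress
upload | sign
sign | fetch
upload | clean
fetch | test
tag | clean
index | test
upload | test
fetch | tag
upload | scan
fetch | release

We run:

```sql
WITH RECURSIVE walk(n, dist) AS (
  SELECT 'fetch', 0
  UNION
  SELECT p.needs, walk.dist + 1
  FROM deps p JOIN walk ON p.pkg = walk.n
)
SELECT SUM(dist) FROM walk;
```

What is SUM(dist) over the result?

Base: (fetch, dist=0).
Iteration 1: edges from {fetch} -> (index, dist=1), (release, dist=1), (tag, dist=1), (test, dist=1).
Iteration 2: edges from {index,release,tag,test} -> (clean, dist=2), (test, dist=2).
Iteration 3: no outgoing edges from {clean,test}; recursion stops.
SUM(dist) = 0 + 1 + 1 + 1 + 1 + 2 + 2 = 8.

8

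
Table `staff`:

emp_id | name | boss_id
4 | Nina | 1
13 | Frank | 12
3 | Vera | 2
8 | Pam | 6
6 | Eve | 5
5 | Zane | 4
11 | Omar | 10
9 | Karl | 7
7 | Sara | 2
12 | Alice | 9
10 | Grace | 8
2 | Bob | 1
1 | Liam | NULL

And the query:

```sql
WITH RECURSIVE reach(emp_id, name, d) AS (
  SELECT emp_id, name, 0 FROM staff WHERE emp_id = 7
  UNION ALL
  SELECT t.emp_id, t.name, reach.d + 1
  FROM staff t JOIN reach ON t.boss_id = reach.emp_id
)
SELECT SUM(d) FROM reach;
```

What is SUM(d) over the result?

Base: emp_id=7 (Sara) at d 0.
Iteration 1: rows with boss_id in {7} -> Karl (id 9, d 1).
Iteration 2: rows with boss_id in {9} -> Alice (id 12, d 2).
Iteration 3: rows with boss_id in {12} -> Frank (id 13, d 3).
Iteration 4: no rows with boss_id in {13}; recursion stops.
SUM(d) = 0 + 1 + 2 + 3 = 6.

6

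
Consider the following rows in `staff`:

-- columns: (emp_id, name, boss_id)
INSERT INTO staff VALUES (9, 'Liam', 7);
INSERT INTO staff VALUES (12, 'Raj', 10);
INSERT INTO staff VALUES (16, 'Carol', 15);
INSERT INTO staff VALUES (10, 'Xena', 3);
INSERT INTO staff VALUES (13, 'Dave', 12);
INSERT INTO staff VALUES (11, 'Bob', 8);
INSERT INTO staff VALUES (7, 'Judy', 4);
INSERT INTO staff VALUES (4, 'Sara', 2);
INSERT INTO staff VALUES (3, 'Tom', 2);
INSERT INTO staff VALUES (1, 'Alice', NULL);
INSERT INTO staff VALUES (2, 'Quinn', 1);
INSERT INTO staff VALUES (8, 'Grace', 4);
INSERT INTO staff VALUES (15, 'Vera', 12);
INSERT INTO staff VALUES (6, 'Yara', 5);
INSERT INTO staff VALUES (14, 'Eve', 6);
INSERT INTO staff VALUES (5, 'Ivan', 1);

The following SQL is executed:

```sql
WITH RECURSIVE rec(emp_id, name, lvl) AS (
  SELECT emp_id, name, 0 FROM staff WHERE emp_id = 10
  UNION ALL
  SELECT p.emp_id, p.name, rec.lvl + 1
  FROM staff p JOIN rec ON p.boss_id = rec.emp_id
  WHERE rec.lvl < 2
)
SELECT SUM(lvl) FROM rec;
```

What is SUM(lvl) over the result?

Base: emp_id=10 (Xena) at lvl 0.
Iteration 1: rows with boss_id in {10} -> Raj (id 12, lvl 1).
Iteration 2: rows with boss_id in {12} -> Dave (id 13, lvl 2), Vera (id 15, lvl 2).
Iteration 3: lvl < 2 fails for all current rows; recursion stops.
SUM(lvl) = 0 + 1 + 2 + 2 = 5.

5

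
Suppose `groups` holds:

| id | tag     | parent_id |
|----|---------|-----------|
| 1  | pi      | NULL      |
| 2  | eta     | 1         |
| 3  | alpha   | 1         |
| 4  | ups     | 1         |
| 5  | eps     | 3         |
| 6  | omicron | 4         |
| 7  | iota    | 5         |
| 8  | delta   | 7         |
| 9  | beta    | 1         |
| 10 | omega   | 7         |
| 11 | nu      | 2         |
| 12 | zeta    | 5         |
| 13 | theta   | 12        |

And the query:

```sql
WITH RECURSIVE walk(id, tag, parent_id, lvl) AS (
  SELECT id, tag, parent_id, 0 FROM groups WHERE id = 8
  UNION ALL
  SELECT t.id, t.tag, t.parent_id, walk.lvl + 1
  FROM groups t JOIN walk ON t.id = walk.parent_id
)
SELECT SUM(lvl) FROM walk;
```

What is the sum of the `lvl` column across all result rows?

10

Base: id=8 (delta), parent_id=7, lvl 0.
Iteration 1: join on id=7 -> iota (id 7, parent_id=5, lvl 1).
Iteration 2: join on id=5 -> eps (id 5, parent_id=3, lvl 2).
Iteration 3: join on id=3 -> alpha (id 3, parent_id=1, lvl 3).
Iteration 4: join on id=1 -> pi (id 1, parent_id=NULL, lvl 4).
Iteration 5: parent_id is NULL; no match; recursion stops.
SUM(lvl) = 0 + 1 + 2 + 3 + 4 = 10.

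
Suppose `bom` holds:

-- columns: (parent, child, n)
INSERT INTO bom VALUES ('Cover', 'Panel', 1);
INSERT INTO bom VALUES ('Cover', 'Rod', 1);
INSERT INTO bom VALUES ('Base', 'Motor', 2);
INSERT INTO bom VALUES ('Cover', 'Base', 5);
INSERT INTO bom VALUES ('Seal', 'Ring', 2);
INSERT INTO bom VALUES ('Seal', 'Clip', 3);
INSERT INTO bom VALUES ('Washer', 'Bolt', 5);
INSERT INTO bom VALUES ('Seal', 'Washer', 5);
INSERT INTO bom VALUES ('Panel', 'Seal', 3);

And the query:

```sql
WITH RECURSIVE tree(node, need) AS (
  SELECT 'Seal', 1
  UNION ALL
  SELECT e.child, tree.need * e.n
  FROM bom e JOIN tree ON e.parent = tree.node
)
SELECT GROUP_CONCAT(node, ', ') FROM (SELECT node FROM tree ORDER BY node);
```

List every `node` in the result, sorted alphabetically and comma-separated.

Bolt, Clip, Ring, Seal, Washer

Base: (Seal, need=1).
Iteration 1: components of {Seal} -> Clip = 1*3 = 3, Ring = 1*2 = 2, Washer = 1*5 = 5.
Iteration 2: components of {Clip,Ring,Washer} -> Bolt = 5*5 = 25.
Iteration 3: no further components; recursion stops.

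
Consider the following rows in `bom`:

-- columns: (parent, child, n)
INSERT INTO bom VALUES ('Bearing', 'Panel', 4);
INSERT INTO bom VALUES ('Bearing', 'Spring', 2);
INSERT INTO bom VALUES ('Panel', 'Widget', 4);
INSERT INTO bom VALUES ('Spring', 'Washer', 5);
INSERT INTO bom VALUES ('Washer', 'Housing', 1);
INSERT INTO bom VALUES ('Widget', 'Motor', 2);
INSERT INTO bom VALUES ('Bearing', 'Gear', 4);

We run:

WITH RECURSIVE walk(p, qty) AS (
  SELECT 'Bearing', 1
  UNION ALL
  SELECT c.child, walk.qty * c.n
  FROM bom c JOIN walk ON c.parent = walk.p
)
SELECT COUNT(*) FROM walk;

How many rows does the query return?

Base: (Bearing, qty=1).
Iteration 1: components of {Bearing} -> Gear = 1*4 = 4, Panel = 1*4 = 4, Spring = 1*2 = 2.
Iteration 2: components of {Gear,Panel,Spring} -> Washer = 2*5 = 10, Widget = 4*4 = 16.
Iteration 3: components of {Washer,Widget} -> Housing = 10*1 = 10, Motor = 16*2 = 32.
Iteration 4: no further components; recursion stops.
Total rows emitted: 8.

8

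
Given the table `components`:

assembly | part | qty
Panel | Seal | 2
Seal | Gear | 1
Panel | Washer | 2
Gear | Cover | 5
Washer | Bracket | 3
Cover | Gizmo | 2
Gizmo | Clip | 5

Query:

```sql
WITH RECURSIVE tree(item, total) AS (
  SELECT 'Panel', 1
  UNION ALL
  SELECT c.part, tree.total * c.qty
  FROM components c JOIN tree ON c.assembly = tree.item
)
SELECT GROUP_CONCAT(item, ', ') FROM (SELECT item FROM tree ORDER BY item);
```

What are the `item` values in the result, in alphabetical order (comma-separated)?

Bracket, Clip, Cover, Gear, Gizmo, Panel, Seal, Washer

Base: (Panel, total=1).
Iteration 1: components of {Panel} -> Seal = 1*2 = 2, Washer = 1*2 = 2.
Iteration 2: components of {Seal,Washer} -> Bracket = 2*3 = 6, Gear = 2*1 = 2.
Iteration 3: components of {Bracket,Gear} -> Cover = 2*5 = 10.
Iteration 4: components of {Cover} -> Gizmo = 10*2 = 20.
Iteration 5: components of {Gizmo} -> Clip = 20*5 = 100.
Iteration 6: no further components; recursion stops.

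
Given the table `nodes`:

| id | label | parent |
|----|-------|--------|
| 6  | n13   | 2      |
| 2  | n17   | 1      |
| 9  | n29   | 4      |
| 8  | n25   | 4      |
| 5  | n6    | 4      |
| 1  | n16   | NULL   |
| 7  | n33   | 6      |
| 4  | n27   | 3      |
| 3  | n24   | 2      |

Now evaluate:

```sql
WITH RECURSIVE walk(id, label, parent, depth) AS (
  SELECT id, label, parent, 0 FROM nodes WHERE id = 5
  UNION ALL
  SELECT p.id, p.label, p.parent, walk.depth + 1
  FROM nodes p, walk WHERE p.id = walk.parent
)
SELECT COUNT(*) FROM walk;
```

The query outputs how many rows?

5

Base: id=5 (n6), parent=4, depth 0.
Iteration 1: join on id=4 -> n27 (id 4, parent=3, depth 1).
Iteration 2: join on id=3 -> n24 (id 3, parent=2, depth 2).
Iteration 3: join on id=2 -> n17 (id 2, parent=1, depth 3).
Iteration 4: join on id=1 -> n16 (id 1, parent=NULL, depth 4).
Iteration 5: parent is NULL; no match; recursion stops.
Total rows emitted: 5.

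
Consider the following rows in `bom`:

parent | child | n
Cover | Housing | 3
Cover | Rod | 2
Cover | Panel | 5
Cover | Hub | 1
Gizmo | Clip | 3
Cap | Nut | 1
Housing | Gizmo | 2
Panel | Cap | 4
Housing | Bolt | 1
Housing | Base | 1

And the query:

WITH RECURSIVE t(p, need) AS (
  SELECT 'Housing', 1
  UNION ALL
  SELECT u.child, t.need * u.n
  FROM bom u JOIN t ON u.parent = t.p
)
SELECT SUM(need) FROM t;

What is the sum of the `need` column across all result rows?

11

Base: (Housing, need=1).
Iteration 1: components of {Housing} -> Base = 1*1 = 1, Bolt = 1*1 = 1, Gizmo = 1*2 = 2.
Iteration 2: components of {Base,Bolt,Gizmo} -> Clip = 2*3 = 6.
Iteration 3: no further components; recursion stops.
SUM(need) = 1 + 2 + 1 + 1 + 6 = 11.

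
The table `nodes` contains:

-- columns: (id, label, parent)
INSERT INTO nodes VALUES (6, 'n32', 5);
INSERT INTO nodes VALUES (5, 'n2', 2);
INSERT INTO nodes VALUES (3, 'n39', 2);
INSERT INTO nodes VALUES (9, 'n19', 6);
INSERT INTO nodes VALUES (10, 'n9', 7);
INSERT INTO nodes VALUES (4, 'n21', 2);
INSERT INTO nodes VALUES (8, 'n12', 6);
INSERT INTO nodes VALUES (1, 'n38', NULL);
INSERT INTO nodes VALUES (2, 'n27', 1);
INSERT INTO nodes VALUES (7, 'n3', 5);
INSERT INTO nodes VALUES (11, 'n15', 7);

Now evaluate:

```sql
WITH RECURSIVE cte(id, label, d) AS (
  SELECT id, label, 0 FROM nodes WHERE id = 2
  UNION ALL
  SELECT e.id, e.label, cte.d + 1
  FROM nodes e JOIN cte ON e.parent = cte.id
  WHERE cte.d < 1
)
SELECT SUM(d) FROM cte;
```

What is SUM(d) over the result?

Base: id=2 (n27) at d 0.
Iteration 1: rows with parent in {2} -> n39 (id 3, d 1), n21 (id 4, d 1), n2 (id 5, d 1).
Iteration 2: d < 1 fails for all current rows; recursion stops.
SUM(d) = 0 + 1 + 1 + 1 = 3.

3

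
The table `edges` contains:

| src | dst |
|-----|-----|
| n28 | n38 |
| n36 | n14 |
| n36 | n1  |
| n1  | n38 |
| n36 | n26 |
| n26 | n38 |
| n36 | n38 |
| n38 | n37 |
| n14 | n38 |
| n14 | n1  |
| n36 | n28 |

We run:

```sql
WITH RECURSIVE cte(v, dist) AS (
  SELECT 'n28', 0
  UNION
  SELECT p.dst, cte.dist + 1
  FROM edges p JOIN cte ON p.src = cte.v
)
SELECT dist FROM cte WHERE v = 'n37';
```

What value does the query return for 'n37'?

2

Base: (n28, dist=0).
Iteration 1: edges from {n28} -> (n38, dist=1).
Iteration 2: edges from {n38} -> (n37, dist=2).
Iteration 3: no outgoing edges from {n37}; recursion stops.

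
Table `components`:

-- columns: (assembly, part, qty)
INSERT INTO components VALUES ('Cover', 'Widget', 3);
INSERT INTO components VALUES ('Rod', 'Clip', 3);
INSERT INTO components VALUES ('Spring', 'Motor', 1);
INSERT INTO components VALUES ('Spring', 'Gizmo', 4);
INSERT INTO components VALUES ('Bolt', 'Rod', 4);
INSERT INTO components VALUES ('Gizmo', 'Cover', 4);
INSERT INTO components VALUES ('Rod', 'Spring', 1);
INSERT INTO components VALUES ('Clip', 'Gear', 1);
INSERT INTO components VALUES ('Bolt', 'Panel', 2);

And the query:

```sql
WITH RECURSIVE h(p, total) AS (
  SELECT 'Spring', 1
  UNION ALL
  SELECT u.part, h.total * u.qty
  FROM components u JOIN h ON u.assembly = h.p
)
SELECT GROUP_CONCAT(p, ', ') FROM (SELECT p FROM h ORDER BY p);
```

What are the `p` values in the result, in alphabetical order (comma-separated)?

Base: (Spring, total=1).
Iteration 1: components of {Spring} -> Gizmo = 1*4 = 4, Motor = 1*1 = 1.
Iteration 2: components of {Gizmo,Motor} -> Cover = 4*4 = 16.
Iteration 3: components of {Cover} -> Widget = 16*3 = 48.
Iteration 4: no further components; recursion stops.

Cover, Gizmo, Motor, Spring, Widget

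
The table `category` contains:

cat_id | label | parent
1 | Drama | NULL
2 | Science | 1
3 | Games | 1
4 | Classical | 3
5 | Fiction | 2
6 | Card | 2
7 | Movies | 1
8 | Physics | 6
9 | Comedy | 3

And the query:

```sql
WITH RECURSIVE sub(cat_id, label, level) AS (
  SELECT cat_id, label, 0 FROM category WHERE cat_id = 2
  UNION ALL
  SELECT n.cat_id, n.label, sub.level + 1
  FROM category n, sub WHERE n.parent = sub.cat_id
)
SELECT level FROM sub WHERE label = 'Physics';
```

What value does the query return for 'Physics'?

2

Base: cat_id=2 (Science) at level 0.
Iteration 1: rows with parent in {2} -> Fiction (id 5, level 1), Card (id 6, level 1).
Iteration 2: rows with parent in {5,6} -> Physics (id 8, level 2).
Iteration 3: no rows with parent in {8}; recursion stops.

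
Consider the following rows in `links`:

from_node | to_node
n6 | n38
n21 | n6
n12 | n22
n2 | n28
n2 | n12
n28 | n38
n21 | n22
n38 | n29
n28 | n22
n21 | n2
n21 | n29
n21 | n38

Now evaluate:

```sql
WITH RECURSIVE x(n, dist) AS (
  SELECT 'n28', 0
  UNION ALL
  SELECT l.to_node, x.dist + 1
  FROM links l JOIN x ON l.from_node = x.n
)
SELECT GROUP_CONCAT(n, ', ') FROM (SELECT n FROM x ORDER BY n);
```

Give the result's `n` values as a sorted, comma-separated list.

n22, n28, n29, n38

Base: (n28, dist=0).
Iteration 1: edges from {n28} -> (n22, dist=1), (n38, dist=1).
Iteration 2: edges from {n22,n38} -> (n29, dist=2).
Iteration 3: no outgoing edges from {n29}; recursion stops.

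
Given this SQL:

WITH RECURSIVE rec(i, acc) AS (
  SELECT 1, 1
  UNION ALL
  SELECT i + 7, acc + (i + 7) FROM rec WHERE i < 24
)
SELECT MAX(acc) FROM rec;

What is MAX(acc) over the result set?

Base: i=1, acc=1.
Iteration 1: 1 < 24 holds -> i = 1 + 7 = 8, acc = 1 + 8 = 9.
Iteration 2: 8 < 24 holds -> i = 8 + 7 = 15, acc = 9 + 15 = 24.
Iteration 3: 15 < 24 holds -> i = 15 + 7 = 22, acc = 24 + 22 = 46.
Iteration 4: 22 < 24 holds -> i = 22 + 7 = 29, acc = 46 + 29 = 75.
Iteration 5: 29 < 24 fails; recursion stops.
acc values: 1, 9, 24, 46, 75; the maximum is 75.

75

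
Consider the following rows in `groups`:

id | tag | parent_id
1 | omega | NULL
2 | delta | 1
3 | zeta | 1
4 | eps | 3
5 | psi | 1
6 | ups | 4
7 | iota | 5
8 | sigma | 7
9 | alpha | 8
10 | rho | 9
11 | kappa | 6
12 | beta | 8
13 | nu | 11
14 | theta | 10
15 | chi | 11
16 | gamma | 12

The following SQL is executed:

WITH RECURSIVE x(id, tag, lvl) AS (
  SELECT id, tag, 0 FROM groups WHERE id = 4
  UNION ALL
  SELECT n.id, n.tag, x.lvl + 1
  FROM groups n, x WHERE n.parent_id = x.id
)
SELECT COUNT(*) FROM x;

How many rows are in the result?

5

Base: id=4 (eps) at lvl 0.
Iteration 1: rows with parent_id in {4} -> ups (id 6, lvl 1).
Iteration 2: rows with parent_id in {6} -> kappa (id 11, lvl 2).
Iteration 3: rows with parent_id in {11} -> nu (id 13, lvl 3), chi (id 15, lvl 3).
Iteration 4: no rows with parent_id in {13,15}; recursion stops.
Total rows emitted: 5.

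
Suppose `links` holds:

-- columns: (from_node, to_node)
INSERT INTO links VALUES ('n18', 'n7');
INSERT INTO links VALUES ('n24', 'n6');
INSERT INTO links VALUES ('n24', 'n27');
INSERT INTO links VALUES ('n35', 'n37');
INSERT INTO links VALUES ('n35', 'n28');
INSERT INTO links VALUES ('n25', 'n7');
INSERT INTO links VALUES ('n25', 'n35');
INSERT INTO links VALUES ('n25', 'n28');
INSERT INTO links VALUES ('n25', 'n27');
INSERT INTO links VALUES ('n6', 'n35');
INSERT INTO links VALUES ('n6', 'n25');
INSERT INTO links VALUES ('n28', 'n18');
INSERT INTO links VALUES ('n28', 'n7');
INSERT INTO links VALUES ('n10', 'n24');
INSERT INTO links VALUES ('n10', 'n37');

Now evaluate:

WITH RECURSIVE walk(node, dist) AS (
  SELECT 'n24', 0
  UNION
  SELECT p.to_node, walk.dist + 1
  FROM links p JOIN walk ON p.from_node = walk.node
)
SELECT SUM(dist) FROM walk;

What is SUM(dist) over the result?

Base: (n24, dist=0).
Iteration 1: edges from {n24} -> (n27, dist=1), (n6, dist=1).
Iteration 2: edges from {n27,n6} -> (n25, dist=2), (n35, dist=2).
Iteration 3: edges from {n25,n35} -> (n27, dist=3), (n28, dist=3), (n35, dist=3), (n37, dist=3), (n7, dist=3). [UNION drops 1 duplicate row(s)]
Iteration 4: edges from {n27,n28,n35,n37,n7} -> (n18, dist=4), (n28, dist=4), (n37, dist=4), (n7, dist=4).
Iteration 5: edges from {n18,n28,n37,n7} -> (n18, dist=5), (n7, dist=5). [UNION drops 1 duplicate row(s)]
Iteration 6: edges from {n18,n7} -> (n7, dist=6).
Iteration 7: no outgoing edges from {n7}; recursion stops.
SUM(dist) = 0 + 1 + 1 + 2 + 2 + 3 + 3 + 3 + 3 + 3 + 4 + 4 + 4 + 4 + ... (17 terms) = 53.

53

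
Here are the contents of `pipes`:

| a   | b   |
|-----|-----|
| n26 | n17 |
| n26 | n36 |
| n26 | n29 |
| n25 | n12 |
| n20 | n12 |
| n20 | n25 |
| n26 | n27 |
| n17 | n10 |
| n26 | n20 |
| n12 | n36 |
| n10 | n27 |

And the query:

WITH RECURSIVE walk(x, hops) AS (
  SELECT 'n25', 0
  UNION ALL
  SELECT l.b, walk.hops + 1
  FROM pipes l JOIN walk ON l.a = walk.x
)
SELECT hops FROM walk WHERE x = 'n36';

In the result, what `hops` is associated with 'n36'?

Base: (n25, hops=0).
Iteration 1: edges from {n25} -> (n12, hops=1).
Iteration 2: edges from {n12} -> (n36, hops=2).
Iteration 3: no outgoing edges from {n36}; recursion stops.

2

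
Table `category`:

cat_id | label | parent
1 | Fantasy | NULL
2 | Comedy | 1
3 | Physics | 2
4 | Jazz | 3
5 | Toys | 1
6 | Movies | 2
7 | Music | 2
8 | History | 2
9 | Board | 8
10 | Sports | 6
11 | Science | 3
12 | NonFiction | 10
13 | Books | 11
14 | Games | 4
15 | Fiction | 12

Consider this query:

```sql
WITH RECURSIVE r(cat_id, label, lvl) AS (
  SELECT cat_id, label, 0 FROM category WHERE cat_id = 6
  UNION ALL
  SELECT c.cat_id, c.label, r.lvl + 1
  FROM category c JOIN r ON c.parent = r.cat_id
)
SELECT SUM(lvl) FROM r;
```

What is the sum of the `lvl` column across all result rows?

Base: cat_id=6 (Movies) at lvl 0.
Iteration 1: rows with parent in {6} -> Sports (id 10, lvl 1).
Iteration 2: rows with parent in {10} -> NonFiction (id 12, lvl 2).
Iteration 3: rows with parent in {12} -> Fiction (id 15, lvl 3).
Iteration 4: no rows with parent in {15}; recursion stops.
SUM(lvl) = 0 + 1 + 2 + 3 = 6.

6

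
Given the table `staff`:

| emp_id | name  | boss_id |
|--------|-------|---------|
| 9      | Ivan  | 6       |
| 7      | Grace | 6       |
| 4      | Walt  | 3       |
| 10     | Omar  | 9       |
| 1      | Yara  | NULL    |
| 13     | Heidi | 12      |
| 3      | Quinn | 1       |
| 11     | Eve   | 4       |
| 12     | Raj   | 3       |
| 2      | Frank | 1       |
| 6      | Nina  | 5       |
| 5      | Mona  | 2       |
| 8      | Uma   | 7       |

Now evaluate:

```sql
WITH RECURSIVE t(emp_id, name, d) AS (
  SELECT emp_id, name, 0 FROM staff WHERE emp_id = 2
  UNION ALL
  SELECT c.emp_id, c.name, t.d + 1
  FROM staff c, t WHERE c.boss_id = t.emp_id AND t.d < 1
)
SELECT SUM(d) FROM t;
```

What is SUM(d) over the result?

1

Base: emp_id=2 (Frank) at d 0.
Iteration 1: rows with boss_id in {2} -> Mona (id 5, d 1).
Iteration 2: d < 1 fails for all current rows; recursion stops.
SUM(d) = 0 + 1 = 1.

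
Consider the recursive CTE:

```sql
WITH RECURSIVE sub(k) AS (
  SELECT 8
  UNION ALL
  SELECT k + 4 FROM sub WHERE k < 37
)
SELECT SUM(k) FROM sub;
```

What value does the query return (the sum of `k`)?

Base: k=8.
Iteration 1: 8 < 37 holds -> k = 8 + 4 = 12.
Iteration 2: 12 < 37 holds -> k = 12 + 4 = 16.
Iteration 3: 16 < 37 holds -> k = 16 + 4 = 20.
Iteration 4: 20 < 37 holds -> k = 20 + 4 = 24.
Iteration 5: 24 < 37 holds -> k = 24 + 4 = 28.
Iteration 6: 28 < 37 holds -> k = 28 + 4 = 32.
Iteration 7: 32 < 37 holds -> k = 32 + 4 = 36.
Iteration 8: 36 < 37 holds -> k = 36 + 4 = 40.
Iteration 9: 40 < 37 fails; recursion stops.
SUM(k) = 8 + 12 + 16 + 20 + 24 + 28 + 32 + 36 + 40 = 216.

216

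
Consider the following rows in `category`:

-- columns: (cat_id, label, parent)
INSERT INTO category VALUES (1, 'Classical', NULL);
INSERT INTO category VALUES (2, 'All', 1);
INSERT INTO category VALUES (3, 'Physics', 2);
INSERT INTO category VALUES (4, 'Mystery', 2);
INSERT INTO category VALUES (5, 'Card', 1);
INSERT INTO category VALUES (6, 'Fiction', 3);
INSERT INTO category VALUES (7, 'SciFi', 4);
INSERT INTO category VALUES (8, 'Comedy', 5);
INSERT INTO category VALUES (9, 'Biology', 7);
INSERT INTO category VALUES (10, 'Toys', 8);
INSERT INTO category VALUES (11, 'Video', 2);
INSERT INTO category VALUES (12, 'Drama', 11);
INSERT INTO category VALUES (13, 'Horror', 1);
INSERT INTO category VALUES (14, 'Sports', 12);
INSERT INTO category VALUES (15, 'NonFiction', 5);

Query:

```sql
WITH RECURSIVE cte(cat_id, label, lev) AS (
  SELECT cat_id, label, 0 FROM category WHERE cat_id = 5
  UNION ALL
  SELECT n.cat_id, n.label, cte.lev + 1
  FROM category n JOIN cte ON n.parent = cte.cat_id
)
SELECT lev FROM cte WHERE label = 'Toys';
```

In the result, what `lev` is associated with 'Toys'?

2

Base: cat_id=5 (Card) at lev 0.
Iteration 1: rows with parent in {5} -> Comedy (id 8, lev 1), NonFiction (id 15, lev 1).
Iteration 2: rows with parent in {8,15} -> Toys (id 10, lev 2).
Iteration 3: no rows with parent in {10}; recursion stops.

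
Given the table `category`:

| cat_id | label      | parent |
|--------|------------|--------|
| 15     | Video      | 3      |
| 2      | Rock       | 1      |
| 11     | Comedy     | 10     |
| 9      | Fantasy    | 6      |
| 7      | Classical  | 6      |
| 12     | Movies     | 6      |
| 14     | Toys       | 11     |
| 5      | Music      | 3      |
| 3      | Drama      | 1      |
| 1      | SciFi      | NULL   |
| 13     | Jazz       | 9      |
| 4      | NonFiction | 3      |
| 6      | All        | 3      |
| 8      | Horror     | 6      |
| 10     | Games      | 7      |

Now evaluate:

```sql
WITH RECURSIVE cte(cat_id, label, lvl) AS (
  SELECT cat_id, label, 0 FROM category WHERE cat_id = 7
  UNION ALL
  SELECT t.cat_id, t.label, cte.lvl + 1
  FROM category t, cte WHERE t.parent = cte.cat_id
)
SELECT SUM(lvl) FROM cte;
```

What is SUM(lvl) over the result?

Base: cat_id=7 (Classical) at lvl 0.
Iteration 1: rows with parent in {7} -> Games (id 10, lvl 1).
Iteration 2: rows with parent in {10} -> Comedy (id 11, lvl 2).
Iteration 3: rows with parent in {11} -> Toys (id 14, lvl 3).
Iteration 4: no rows with parent in {14}; recursion stops.
SUM(lvl) = 0 + 1 + 2 + 3 = 6.

6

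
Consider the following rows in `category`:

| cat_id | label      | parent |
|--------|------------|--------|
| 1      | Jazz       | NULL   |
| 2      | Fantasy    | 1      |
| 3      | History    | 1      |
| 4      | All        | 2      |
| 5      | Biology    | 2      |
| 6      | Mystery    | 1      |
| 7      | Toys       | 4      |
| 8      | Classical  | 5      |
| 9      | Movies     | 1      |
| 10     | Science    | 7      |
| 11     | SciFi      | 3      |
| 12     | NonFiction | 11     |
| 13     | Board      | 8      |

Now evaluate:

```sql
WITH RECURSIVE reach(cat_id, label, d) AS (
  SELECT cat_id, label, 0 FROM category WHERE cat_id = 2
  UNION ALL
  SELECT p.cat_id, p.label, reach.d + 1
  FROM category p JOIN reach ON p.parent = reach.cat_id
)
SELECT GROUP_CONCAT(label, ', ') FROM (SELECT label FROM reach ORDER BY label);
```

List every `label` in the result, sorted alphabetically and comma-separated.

Base: cat_id=2 (Fantasy) at d 0.
Iteration 1: rows with parent in {2} -> All (id 4, d 1), Biology (id 5, d 1).
Iteration 2: rows with parent in {4,5} -> Toys (id 7, d 2), Classical (id 8, d 2).
Iteration 3: rows with parent in {7,8} -> Science (id 10, d 3), Board (id 13, d 3).
Iteration 4: no rows with parent in {10,13}; recursion stops.

All, Biology, Board, Classical, Fantasy, Science, Toys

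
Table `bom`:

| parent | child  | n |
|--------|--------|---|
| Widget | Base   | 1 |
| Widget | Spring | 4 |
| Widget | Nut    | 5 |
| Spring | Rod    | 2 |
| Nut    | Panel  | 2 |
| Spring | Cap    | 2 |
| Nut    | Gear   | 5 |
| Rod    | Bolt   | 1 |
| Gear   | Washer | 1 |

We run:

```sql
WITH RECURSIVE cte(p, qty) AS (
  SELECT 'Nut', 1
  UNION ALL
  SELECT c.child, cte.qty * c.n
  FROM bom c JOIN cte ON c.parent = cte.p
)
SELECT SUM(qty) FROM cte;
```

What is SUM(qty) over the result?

13

Base: (Nut, qty=1).
Iteration 1: components of {Nut} -> Gear = 1*5 = 5, Panel = 1*2 = 2.
Iteration 2: components of {Gear,Panel} -> Washer = 5*1 = 5.
Iteration 3: no further components; recursion stops.
SUM(qty) = 1 + 2 + 5 + 5 = 13.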